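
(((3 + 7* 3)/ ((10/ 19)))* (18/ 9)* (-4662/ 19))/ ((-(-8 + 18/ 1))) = 55944/ 25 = 2237.76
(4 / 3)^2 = 16 / 9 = 1.78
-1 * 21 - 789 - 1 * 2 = -812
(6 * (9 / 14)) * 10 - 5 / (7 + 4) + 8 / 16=5947 / 154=38.62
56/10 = 28/5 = 5.60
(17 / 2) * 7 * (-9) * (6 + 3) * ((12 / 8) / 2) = -3614.62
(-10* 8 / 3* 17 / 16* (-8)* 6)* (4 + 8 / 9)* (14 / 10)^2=586432 / 45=13031.82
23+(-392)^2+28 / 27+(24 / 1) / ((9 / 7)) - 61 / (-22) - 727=90871591 / 594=152982.48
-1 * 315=-315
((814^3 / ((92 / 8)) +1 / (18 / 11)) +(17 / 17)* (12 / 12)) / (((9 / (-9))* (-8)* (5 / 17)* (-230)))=-330084135467 / 3808800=-86663.55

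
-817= -817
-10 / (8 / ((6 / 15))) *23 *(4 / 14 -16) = 1265 / 7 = 180.71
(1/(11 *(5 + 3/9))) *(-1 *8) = -3/22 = -0.14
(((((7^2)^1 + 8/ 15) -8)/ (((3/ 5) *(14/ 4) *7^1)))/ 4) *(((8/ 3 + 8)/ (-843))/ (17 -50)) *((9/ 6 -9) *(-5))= 17800/ 1752597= 0.01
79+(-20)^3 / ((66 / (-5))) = 22607 / 33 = 685.06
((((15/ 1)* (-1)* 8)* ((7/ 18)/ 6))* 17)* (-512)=67697.78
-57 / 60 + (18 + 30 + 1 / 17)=16017 / 340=47.11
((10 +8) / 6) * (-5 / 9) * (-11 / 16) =55 / 48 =1.15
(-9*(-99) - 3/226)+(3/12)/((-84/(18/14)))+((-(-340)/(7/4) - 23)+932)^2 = 107916603989/88592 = 1218130.35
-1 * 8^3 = -512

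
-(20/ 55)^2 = -16/ 121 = -0.13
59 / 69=0.86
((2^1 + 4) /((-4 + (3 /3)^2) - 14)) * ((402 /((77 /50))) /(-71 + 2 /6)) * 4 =361800 /69377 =5.21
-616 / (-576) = 77 / 72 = 1.07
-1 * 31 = -31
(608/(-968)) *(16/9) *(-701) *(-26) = -22162816/1089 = -20351.53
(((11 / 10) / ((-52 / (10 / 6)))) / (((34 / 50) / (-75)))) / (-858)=-625 / 137904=-0.00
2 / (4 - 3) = 2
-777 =-777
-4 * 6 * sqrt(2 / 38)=-24 * sqrt(19) / 19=-5.51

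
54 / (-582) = -9 / 97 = -0.09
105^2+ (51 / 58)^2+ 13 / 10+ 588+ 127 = 197501671 / 16820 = 11742.07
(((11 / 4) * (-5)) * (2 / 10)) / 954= -11 / 3816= -0.00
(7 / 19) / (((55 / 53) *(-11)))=-371 / 11495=-0.03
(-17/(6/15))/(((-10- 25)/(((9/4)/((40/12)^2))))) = 1377/5600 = 0.25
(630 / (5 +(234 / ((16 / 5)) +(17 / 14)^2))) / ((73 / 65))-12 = -1253492 / 253091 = -4.95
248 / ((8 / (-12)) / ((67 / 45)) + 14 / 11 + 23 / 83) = 15170408 / 67415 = 225.03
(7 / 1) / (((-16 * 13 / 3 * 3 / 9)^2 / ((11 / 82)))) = 6237 / 3547648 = 0.00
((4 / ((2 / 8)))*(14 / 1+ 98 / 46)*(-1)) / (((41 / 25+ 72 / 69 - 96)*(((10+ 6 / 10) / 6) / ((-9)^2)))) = 6804000 / 53657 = 126.81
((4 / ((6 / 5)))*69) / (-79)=-230 / 79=-2.91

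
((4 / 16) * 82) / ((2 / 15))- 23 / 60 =4601 / 30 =153.37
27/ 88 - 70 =-6133/ 88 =-69.69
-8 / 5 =-1.60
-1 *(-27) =27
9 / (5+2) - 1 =2 / 7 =0.29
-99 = -99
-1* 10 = -10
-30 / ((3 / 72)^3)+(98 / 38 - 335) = -415052.42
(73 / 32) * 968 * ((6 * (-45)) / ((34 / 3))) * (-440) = 393510150 / 17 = 23147655.88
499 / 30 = 16.63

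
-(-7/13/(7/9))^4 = -6561/28561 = -0.23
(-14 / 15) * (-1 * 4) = 56 / 15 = 3.73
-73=-73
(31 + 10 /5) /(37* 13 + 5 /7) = 77 /1124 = 0.07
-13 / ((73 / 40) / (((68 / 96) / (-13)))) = 85 / 219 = 0.39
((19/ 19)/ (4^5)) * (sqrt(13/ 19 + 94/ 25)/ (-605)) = -sqrt(40109)/ 58854400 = -0.00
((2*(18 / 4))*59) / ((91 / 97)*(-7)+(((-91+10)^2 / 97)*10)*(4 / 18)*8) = 51507 / 116003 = 0.44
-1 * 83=-83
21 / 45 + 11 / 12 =83 / 60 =1.38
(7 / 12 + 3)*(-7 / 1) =-301 / 12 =-25.08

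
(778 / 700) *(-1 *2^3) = -1556 / 175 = -8.89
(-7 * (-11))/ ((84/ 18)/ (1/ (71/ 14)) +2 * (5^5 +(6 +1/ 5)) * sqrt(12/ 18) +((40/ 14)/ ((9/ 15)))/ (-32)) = -425917800/ 6149198022893 +37804856320 * sqrt(6)/ 6149198022893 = 0.01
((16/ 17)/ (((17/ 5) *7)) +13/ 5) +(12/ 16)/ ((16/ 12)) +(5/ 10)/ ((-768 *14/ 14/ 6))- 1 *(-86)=230973229/ 2589440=89.20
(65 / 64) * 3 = 195 / 64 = 3.05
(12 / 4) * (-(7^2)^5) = -847425747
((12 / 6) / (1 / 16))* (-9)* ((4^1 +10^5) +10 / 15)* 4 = -115205376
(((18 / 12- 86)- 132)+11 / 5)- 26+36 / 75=-11991 / 50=-239.82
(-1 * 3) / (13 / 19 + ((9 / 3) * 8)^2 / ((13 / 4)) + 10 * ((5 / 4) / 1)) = -494 / 31355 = -0.02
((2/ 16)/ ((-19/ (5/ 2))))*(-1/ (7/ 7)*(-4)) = -5/ 76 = -0.07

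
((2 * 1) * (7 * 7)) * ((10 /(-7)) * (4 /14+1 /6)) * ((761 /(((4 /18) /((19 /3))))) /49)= -28032.76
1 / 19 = 0.05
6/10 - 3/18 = 13/30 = 0.43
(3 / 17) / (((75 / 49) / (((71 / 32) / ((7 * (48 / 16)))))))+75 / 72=42997 / 40800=1.05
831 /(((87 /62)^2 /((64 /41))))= 68146432 /103443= 658.78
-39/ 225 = -13/ 75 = -0.17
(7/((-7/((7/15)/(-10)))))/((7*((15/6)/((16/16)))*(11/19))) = 19/4125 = 0.00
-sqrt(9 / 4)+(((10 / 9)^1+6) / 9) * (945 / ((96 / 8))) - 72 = -203 / 18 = -11.28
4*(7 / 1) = 28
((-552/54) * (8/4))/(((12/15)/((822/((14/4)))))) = -126040/21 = -6001.90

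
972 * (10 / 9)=1080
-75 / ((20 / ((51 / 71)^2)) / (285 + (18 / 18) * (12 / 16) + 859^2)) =-115198303005 / 80656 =-1428267.00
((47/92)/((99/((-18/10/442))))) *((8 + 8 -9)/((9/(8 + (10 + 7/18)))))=-108899/362316240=-0.00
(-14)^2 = 196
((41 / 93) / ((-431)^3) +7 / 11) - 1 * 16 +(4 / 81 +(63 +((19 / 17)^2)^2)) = 9095751767809795522 / 184699999330681131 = 49.25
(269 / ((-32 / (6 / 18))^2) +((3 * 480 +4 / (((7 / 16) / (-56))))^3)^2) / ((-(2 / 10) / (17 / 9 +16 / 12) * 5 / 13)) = -2219073430794860104879141 / 82944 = -26753875274822291002.11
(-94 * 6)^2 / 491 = 318096 / 491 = 647.85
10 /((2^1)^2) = 5 /2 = 2.50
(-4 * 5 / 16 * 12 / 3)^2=25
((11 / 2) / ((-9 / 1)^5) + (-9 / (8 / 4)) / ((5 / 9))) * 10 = -4783024 / 59049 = -81.00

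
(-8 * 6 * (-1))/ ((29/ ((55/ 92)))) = 660/ 667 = 0.99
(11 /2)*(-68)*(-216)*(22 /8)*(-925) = -205494300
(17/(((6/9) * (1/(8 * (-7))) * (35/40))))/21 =-77.71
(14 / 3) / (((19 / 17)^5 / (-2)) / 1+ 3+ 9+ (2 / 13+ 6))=516827948 / 1913949651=0.27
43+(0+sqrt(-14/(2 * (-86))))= sqrt(602)/86+43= 43.29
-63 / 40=-1.58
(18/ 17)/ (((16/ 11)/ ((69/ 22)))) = 621/ 272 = 2.28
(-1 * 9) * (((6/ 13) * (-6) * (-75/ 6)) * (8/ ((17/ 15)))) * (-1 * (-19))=-9234000/ 221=-41782.81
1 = 1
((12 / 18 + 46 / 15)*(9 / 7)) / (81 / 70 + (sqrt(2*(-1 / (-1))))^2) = 336 / 221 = 1.52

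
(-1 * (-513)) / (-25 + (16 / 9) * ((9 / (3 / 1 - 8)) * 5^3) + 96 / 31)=-15903 / 13079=-1.22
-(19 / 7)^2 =-361 / 49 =-7.37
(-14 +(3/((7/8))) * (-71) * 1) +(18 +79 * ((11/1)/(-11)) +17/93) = -207178/651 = -318.25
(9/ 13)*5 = 45/ 13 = 3.46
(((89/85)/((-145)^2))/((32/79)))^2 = 49434961/3270467344000000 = 0.00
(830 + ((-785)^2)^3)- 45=234001122366391410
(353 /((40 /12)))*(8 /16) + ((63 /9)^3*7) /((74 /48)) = 1191663 /740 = 1610.36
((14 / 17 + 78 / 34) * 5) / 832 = 265 / 14144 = 0.02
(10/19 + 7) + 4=219/19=11.53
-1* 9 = -9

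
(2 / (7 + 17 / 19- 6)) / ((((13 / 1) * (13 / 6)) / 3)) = 19 / 169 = 0.11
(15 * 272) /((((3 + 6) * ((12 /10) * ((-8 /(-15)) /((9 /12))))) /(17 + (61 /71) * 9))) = 932875 /71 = 13139.08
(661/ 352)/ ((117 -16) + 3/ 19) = 12559/ 676544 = 0.02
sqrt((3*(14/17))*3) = 3*sqrt(238)/17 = 2.72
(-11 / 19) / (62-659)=11 / 11343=0.00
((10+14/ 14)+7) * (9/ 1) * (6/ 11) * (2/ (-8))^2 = 5.52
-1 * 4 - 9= -13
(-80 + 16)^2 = 4096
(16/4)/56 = 0.07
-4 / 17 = -0.24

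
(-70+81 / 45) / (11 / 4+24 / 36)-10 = -6142 / 205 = -29.96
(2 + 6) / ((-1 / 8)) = -64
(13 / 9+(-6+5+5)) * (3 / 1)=49 / 3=16.33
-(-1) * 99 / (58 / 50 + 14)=2475 / 379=6.53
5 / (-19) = -5 / 19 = -0.26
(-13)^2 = 169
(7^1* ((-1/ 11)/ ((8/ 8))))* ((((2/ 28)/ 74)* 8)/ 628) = -1/ 127798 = -0.00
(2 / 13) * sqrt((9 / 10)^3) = 0.13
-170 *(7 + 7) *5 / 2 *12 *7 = -499800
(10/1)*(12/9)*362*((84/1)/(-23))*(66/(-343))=3822720/1127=3391.94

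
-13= -13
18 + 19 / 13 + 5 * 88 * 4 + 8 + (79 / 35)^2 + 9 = 28689783 / 15925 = 1801.56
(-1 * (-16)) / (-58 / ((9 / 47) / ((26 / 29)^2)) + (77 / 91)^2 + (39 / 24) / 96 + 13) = -180670464 / 2594096989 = -0.07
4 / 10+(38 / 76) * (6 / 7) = 29 / 35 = 0.83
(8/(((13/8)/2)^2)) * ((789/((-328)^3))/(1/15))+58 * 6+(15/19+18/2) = 79179818442/221305331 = 357.79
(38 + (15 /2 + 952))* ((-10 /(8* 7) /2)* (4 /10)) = -285 /8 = -35.62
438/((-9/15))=-730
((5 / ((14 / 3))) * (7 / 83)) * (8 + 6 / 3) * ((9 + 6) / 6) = 375 / 166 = 2.26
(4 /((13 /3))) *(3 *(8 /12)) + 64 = 856 /13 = 65.85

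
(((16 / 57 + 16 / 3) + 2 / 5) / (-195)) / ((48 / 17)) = -14569 / 1333800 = -0.01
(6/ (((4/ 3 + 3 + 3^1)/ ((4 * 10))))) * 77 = 2520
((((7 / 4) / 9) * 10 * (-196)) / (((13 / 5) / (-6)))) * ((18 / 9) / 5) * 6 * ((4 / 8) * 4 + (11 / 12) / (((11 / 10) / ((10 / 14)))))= 213640 / 39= 5477.95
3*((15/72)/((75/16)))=2/15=0.13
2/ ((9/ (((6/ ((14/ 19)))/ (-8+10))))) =19/ 21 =0.90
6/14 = 3/7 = 0.43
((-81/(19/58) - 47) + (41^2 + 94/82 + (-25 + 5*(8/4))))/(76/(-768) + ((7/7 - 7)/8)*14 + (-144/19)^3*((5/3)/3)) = -74127520512/13630984025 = -5.44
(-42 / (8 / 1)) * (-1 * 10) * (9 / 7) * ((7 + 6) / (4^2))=1755 / 32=54.84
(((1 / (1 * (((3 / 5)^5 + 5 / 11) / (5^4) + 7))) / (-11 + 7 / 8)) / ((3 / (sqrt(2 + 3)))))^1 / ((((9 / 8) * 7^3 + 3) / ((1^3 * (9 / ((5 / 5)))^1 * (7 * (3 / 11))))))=-125000000 * sqrt(5) / 601614205011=-0.00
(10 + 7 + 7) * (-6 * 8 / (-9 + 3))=192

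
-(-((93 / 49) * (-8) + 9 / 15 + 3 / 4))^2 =-183792249 / 960400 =-191.37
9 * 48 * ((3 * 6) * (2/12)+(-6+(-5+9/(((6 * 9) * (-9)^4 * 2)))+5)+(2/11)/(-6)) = -10497556/8019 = -1309.09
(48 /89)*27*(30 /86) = 19440 /3827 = 5.08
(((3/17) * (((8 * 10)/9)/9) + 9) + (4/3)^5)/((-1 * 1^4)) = -55307/4131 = -13.39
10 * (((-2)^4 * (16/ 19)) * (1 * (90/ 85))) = 46080/ 323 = 142.66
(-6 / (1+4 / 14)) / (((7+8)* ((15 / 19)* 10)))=-133 / 3375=-0.04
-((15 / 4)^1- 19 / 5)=1 / 20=0.05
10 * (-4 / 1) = -40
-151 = -151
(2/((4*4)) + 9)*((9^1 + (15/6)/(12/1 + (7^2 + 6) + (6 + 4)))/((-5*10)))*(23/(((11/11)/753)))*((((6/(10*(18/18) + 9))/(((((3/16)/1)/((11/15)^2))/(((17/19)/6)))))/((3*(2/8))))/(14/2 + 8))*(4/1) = -876966777544/639646875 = -1371.02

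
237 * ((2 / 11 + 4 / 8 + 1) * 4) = 17538 / 11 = 1594.36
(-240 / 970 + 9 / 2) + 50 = 10525 / 194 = 54.25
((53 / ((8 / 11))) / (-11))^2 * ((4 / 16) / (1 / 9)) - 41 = 14785 / 256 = 57.75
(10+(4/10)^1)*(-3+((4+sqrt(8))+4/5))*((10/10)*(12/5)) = 5616/125+1248*sqrt(2)/25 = 115.53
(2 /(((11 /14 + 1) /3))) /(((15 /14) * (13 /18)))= 7056 /1625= 4.34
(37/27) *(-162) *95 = -21090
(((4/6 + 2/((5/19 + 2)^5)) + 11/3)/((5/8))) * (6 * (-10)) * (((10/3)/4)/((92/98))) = -3774894051880/10143582567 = -372.15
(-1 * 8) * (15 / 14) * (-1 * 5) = 300 / 7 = 42.86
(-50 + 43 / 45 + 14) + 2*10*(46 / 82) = -43957 / 1845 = -23.82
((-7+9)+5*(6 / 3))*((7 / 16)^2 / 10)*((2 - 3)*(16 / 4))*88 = -80.85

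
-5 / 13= -0.38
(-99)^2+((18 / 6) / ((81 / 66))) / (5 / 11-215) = 104086499 / 10620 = 9800.99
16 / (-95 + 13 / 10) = -160 / 937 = -0.17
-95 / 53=-1.79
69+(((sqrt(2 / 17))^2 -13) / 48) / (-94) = 1764265 / 25568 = 69.00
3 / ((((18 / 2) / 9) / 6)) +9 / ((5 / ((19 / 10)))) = 1071 / 50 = 21.42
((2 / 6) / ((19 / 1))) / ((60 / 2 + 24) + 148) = 1 / 11514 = 0.00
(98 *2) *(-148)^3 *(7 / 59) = -4447738624 / 59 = -75385400.41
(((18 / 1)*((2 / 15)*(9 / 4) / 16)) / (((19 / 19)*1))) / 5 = 27 / 400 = 0.07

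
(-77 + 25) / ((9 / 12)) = -208 / 3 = -69.33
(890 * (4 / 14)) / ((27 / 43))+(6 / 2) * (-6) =386.97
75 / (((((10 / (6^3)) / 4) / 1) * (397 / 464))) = 7573.60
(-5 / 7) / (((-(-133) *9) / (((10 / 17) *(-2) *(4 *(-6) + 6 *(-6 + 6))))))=-800 / 47481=-0.02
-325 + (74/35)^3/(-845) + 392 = 2426962901/36229375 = 66.99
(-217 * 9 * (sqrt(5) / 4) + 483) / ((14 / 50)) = 1725 - 6975 * sqrt(5) / 4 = -2174.14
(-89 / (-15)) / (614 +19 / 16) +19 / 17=166439 / 147645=1.13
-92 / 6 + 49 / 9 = -89 / 9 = -9.89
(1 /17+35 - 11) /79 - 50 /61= -42201 /81923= -0.52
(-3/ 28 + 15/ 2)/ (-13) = -207/ 364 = -0.57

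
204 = 204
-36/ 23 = -1.57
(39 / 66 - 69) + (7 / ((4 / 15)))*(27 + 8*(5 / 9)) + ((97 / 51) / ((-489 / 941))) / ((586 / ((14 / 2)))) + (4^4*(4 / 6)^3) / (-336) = 15327999767825 / 20255356044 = 756.74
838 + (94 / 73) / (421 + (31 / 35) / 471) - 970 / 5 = 163137492091 / 253317884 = 644.00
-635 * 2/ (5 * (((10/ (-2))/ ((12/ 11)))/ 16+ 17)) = -48768/ 3209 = -15.20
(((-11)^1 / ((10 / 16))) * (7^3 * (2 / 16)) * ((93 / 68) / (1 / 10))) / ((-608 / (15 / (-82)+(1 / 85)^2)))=-37998822477 / 12247126400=-3.10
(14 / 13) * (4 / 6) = 28 / 39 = 0.72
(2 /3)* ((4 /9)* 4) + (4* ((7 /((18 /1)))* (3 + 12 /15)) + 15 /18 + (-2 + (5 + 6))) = 4571 /270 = 16.93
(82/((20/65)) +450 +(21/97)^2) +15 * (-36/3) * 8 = -13613941/18818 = -723.45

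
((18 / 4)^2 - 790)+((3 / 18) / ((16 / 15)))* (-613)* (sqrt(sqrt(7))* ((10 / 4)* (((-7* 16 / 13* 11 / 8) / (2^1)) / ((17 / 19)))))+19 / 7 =-21477 / 28+22420475* 7^(1 / 4) / 14144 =1811.35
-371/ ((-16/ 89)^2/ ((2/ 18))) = -2938691/ 2304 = -1275.47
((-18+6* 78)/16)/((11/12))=675/22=30.68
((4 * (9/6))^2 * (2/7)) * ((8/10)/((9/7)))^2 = 896/225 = 3.98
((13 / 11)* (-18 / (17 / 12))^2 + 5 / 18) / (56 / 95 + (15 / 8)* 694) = 2077345810 / 14153833089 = 0.15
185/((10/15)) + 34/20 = 1396/5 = 279.20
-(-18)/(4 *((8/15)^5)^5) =2272605146463811397552490234375/75557863725914323419136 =30077678.67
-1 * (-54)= 54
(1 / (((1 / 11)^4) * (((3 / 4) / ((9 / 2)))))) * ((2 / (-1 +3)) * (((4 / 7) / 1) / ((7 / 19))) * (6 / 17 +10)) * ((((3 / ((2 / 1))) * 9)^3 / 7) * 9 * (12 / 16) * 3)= 58542947471844 / 5831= 10039949832.25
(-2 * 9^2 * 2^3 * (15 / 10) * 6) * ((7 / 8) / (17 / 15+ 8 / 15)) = -30618 / 5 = -6123.60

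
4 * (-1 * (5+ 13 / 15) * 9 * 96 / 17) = -1192.66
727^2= 528529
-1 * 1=-1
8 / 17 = 0.47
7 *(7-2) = 35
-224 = -224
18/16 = 9/8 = 1.12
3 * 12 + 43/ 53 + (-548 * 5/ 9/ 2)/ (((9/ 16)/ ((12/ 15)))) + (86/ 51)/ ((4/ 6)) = -12928810/ 72981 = -177.15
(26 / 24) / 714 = 13 / 8568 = 0.00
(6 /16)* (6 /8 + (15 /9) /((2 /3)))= 39 /32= 1.22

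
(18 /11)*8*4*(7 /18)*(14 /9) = 3136 /99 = 31.68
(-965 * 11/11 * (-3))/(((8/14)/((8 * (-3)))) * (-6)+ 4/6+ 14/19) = 1155105/617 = 1872.13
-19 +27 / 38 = -695 / 38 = -18.29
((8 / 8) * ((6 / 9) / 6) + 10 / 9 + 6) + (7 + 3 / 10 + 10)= 2207 / 90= 24.52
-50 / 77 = -0.65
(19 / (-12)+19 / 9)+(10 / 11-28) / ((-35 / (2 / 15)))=43727 / 69300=0.63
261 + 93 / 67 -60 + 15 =14565 / 67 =217.39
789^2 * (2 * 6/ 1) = 7470252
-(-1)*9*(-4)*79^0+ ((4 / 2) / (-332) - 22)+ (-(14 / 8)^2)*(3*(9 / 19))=-1573417 / 25232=-62.36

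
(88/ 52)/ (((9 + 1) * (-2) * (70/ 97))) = -1067/ 9100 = -0.12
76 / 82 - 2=-44 / 41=-1.07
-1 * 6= -6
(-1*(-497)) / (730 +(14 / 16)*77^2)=3976 / 47343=0.08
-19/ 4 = -4.75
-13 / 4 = -3.25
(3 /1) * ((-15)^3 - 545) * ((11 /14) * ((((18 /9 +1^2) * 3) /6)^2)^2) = -93555 /2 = -46777.50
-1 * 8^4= -4096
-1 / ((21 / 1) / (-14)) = 2 / 3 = 0.67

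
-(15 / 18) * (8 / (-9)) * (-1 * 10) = -200 / 27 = -7.41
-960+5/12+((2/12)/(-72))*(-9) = -15353/16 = -959.56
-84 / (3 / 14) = -392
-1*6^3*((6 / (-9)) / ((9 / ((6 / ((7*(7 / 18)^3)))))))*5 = 2799360 / 2401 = 1165.91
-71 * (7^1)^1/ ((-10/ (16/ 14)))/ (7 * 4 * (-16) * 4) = -71/ 2240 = -0.03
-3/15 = -1/5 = -0.20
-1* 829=-829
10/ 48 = 5/ 24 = 0.21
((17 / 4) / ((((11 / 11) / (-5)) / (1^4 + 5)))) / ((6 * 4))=-85 / 16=-5.31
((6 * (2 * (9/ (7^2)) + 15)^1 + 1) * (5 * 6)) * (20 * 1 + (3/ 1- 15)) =22368.98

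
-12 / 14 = -6 / 7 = -0.86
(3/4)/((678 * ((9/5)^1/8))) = 5/1017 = 0.00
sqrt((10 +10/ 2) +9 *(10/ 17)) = sqrt(5865)/ 17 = 4.50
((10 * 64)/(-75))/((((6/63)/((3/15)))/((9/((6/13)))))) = -8736/25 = -349.44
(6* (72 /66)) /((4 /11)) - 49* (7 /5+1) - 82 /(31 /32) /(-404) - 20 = -1869058 /15655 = -119.39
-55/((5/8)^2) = -704/5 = -140.80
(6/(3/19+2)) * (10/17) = 1140/697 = 1.64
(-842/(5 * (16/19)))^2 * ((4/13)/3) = 63984001/15600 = 4101.54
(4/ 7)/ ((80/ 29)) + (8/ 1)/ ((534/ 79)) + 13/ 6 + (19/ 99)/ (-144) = 157912739/ 44407440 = 3.56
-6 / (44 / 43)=-129 / 22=-5.86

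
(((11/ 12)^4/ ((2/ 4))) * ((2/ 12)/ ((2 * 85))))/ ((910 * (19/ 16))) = 14641/ 11427998400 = 0.00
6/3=2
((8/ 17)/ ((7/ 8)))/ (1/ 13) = 832/ 119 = 6.99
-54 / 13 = -4.15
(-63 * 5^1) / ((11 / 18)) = -5670 / 11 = -515.45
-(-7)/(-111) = -7/111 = -0.06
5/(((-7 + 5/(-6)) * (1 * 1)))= -30/47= -0.64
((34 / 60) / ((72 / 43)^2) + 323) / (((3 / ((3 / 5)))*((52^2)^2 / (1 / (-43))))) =-50264393 / 244477041868800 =-0.00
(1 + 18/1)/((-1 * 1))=-19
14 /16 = 7 /8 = 0.88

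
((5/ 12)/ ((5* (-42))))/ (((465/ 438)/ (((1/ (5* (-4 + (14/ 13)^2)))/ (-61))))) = -12337/ 5718384000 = -0.00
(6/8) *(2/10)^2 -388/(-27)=38881/2700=14.40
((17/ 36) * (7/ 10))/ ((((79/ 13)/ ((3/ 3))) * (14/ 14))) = 1547/ 28440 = 0.05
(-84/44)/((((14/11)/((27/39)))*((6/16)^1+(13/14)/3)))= -2268/1495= -1.52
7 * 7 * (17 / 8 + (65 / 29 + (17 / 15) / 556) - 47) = -1010465701 / 483720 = -2088.95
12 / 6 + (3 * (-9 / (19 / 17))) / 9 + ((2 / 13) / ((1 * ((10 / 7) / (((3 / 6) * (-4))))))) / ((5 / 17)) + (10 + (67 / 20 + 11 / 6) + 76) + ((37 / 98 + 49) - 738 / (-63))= 547752679 / 3630900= 150.86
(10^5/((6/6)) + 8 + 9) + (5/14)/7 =9801671/98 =100017.05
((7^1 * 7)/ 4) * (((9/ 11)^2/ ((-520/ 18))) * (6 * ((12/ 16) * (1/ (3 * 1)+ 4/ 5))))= -1821771/ 1258400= -1.45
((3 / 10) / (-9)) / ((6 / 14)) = -0.08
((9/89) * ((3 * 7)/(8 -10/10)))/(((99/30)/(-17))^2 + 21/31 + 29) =24189300/2369336551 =0.01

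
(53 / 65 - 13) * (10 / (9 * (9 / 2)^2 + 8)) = -6336 / 9893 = -0.64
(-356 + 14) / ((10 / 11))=-1881 / 5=-376.20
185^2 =34225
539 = 539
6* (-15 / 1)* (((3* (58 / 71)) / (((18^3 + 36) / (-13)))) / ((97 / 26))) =147030 / 1122581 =0.13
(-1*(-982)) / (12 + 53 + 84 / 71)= 69722 / 4699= 14.84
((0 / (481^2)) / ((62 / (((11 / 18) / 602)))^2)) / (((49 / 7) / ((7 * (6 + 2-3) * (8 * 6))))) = 0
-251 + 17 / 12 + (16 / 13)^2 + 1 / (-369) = -61879885 / 249444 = -248.07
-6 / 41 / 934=-3 / 19147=-0.00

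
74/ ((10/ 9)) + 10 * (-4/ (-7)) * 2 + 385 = 463.03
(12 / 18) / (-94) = -1 / 141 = -0.01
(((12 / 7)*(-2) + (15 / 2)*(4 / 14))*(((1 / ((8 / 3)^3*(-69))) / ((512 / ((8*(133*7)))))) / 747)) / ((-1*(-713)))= 1197 / 44601081856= 0.00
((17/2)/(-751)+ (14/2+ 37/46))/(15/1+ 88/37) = 4980533/11106539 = 0.45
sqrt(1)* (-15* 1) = -15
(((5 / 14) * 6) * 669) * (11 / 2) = 110385 / 14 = 7884.64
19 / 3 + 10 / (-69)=427 / 69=6.19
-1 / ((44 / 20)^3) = -125 / 1331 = -0.09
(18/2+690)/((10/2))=699/5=139.80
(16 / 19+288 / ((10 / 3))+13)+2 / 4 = 19141 / 190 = 100.74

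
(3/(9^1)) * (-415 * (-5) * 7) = 14525/3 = 4841.67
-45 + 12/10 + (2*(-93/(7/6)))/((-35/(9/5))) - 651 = -841086/1225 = -686.60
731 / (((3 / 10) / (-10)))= -73100 / 3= -24366.67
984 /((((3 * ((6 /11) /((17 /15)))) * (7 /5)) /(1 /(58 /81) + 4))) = 4799542 /1827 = 2627.01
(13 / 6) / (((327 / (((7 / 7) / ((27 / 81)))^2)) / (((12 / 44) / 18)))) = 13 / 14388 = 0.00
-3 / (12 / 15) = -15 / 4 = -3.75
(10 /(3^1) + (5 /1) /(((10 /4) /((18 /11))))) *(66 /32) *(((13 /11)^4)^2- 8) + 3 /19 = -1856975004073 /32582549912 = -56.99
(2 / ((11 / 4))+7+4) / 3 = 3.91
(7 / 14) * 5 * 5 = 25 / 2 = 12.50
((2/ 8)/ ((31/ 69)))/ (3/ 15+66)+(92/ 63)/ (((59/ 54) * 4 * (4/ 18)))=25630809/ 16951172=1.51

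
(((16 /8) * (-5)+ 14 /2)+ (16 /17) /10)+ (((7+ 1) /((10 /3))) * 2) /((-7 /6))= -4177 /595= -7.02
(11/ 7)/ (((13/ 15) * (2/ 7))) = 6.35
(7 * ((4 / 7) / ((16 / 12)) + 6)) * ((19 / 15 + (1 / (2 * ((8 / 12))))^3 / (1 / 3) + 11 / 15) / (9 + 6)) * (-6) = -58.78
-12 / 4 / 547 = -3 / 547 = -0.01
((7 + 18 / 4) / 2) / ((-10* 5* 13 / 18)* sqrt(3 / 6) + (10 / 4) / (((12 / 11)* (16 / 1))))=-5511168* sqrt(2) / 34610111-218592 / 173050555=-0.23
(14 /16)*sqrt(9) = 21 /8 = 2.62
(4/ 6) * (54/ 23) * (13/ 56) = 117/ 322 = 0.36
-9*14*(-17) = 2142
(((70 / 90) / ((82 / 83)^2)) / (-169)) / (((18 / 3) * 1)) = -48223 / 61363224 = -0.00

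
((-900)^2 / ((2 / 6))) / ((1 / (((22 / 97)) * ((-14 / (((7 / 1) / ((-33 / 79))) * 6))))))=588060000 / 7663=76740.18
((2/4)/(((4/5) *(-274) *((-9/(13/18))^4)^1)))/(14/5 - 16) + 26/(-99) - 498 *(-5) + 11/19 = 2490.32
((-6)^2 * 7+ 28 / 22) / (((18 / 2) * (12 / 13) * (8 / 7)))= 26.68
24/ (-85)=-24/ 85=-0.28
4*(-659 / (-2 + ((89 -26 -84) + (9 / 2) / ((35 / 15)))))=36904 / 295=125.10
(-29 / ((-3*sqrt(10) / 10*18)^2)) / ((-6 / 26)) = 1885 / 4374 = 0.43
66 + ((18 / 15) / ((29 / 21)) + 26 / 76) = 370333 / 5510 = 67.21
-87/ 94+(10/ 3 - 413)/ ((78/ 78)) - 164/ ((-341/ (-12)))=-40038343/ 96162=-416.36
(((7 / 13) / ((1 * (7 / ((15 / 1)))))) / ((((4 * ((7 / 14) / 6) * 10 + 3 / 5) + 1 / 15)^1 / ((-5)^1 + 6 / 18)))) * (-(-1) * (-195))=525 / 2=262.50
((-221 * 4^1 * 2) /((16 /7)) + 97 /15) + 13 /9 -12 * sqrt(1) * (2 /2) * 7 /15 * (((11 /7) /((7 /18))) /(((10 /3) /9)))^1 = -2604061 /3150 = -826.69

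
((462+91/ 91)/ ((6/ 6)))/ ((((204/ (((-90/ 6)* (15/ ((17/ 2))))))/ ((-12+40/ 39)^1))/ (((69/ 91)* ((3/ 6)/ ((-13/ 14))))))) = -170916450/ 634933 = -269.19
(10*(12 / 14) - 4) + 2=46 / 7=6.57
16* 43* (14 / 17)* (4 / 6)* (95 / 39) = 1830080 / 1989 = 920.10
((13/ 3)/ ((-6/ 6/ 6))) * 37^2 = -35594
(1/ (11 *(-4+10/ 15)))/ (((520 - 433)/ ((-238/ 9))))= 0.01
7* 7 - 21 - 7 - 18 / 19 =381 / 19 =20.05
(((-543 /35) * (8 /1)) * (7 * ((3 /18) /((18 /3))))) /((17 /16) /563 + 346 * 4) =-3260896 /187006335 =-0.02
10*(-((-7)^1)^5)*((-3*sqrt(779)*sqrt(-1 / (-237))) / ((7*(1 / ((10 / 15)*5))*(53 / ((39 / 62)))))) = -1560650*sqrt(184623) / 129797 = -5166.35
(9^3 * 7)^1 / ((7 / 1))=729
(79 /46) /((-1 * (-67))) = 79 /3082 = 0.03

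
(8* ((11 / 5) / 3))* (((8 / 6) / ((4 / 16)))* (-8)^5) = -46137344 / 45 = -1025274.31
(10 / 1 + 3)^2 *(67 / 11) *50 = 566150 / 11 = 51468.18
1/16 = 0.06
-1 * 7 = -7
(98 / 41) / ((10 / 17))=833 / 205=4.06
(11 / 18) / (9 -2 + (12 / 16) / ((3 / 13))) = 22 / 369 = 0.06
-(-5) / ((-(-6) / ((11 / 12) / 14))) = 55 / 1008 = 0.05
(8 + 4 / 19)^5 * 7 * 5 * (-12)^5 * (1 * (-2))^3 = 6437055496150056960 / 2476099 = 2599676142250.39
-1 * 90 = -90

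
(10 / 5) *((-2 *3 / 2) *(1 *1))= -6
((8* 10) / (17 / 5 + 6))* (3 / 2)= 600 / 47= 12.77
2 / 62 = 1 / 31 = 0.03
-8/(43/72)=-13.40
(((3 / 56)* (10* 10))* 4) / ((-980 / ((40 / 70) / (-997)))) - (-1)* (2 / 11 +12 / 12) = 31119691 / 26331767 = 1.18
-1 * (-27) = 27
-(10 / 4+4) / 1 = -6.50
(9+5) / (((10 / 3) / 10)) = 42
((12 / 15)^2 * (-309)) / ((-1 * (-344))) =-618 / 1075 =-0.57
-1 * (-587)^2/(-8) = 344569/8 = 43071.12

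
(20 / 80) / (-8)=-1 / 32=-0.03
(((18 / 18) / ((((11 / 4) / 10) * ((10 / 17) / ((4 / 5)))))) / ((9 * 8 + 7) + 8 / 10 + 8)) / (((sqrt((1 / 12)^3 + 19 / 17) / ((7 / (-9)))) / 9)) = -45696 * sqrt(1675299) / 158627821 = -0.37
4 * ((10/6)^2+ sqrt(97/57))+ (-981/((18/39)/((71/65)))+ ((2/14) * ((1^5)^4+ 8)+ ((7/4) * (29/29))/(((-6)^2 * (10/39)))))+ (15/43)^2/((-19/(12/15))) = -163541245543/70824096+ 4 * sqrt(5529)/57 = -2303.90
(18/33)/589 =6/6479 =0.00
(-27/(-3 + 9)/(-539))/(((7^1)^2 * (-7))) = -9/369754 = -0.00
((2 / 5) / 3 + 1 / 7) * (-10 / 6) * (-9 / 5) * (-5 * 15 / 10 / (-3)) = 29 / 14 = 2.07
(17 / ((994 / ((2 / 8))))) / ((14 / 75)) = 1275 / 55664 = 0.02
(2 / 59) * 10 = 20 / 59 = 0.34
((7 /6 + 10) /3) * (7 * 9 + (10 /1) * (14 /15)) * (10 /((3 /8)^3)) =37219840 /729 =51056.02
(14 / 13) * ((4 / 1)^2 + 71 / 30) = 3857 / 195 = 19.78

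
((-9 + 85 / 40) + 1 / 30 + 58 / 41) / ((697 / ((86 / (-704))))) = 1148143 / 1207092480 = 0.00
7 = 7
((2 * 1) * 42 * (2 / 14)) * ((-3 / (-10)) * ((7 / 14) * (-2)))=-18 / 5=-3.60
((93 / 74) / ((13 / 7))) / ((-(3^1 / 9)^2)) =-5859 / 962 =-6.09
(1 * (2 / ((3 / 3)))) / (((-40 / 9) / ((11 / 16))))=-0.31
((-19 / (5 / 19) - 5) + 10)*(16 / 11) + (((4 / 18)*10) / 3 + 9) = -130687 / 1485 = -88.00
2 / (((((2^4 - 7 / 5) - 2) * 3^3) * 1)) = 10 / 1701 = 0.01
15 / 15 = 1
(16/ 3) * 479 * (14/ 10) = 53648/ 15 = 3576.53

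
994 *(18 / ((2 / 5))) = 44730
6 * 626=3756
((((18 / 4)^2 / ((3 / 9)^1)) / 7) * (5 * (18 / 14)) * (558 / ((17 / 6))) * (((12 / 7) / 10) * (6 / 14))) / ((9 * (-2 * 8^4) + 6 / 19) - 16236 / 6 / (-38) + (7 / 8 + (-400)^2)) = 0.01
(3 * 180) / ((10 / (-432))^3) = -1088391168 / 25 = -43535646.72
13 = 13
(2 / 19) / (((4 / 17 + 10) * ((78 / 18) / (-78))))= -102 / 551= -0.19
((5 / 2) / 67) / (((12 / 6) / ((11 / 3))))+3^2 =7291 / 804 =9.07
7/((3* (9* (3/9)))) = 7/9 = 0.78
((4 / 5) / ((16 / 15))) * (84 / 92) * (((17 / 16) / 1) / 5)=1071 / 7360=0.15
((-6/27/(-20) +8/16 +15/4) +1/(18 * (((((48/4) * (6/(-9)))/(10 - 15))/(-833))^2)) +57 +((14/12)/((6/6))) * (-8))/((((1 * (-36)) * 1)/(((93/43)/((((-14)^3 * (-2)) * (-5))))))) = 99929337/3020595200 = 0.03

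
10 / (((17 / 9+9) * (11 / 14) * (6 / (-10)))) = -150 / 77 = -1.95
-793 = -793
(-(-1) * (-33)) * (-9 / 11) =27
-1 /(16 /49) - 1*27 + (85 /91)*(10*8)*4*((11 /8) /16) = -6371 /1456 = -4.38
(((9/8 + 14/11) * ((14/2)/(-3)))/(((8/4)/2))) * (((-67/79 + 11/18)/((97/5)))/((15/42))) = 3484243/18207288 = 0.19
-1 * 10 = -10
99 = 99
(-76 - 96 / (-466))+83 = 1679 / 233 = 7.21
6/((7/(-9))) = -54/7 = -7.71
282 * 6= 1692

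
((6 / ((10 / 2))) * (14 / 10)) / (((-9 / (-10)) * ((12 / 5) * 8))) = 7 / 72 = 0.10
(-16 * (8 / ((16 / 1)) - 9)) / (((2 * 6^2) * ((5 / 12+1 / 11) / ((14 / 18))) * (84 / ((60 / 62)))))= 1870 / 56079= 0.03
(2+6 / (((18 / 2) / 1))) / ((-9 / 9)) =-8 / 3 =-2.67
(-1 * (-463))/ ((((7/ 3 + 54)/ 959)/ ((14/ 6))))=3108119/ 169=18391.24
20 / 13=1.54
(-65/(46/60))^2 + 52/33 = 125510008/17457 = 7189.67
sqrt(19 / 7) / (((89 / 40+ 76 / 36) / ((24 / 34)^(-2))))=1445 * sqrt(133) / 21854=0.76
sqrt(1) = 1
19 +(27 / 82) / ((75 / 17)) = 39103 / 2050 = 19.07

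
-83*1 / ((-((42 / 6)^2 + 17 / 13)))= 1.65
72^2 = 5184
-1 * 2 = -2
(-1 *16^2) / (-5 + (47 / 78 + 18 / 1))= -19968 / 1061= -18.82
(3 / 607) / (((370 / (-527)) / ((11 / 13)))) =-17391 / 2919670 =-0.01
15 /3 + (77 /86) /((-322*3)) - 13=-94955 /11868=-8.00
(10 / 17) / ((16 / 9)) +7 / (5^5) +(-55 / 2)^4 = 486127236279 / 850000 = 571914.40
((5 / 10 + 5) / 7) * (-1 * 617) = -6787 / 14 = -484.79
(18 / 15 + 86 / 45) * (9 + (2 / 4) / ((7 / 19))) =290 / 9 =32.22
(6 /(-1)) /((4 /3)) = -9 /2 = -4.50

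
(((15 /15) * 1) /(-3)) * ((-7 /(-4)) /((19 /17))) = -119 /228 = -0.52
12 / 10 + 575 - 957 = -1904 / 5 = -380.80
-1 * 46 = -46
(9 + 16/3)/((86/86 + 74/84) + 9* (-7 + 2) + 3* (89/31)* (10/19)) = -354578/954539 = -0.37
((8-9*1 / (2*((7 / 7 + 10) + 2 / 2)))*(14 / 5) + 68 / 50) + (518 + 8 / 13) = 703723 / 1300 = 541.33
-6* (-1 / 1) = 6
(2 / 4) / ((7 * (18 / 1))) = 1 / 252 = 0.00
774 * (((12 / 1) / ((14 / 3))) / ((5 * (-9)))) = -1548 / 35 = -44.23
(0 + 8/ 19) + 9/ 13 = 275/ 247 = 1.11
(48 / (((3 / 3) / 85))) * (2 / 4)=2040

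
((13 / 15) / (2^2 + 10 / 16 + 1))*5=104 / 135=0.77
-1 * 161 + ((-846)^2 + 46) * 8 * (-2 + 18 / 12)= -2863209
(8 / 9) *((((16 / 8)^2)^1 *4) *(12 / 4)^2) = 128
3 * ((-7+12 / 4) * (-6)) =72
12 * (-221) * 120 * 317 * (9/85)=-10681632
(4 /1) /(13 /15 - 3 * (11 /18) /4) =480 /49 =9.80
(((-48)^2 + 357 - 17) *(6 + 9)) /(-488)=-9915 /122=-81.27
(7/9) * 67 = 469/9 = 52.11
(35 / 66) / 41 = 35 / 2706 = 0.01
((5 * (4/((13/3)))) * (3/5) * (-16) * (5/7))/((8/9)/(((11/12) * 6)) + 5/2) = -570240/47957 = -11.89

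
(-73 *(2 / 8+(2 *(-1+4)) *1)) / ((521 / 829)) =-1512925 / 2084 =-725.97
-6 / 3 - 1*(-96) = 94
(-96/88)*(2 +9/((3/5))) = -18.55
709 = 709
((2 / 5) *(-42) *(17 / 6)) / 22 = -119 / 55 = -2.16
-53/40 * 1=-1.32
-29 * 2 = -58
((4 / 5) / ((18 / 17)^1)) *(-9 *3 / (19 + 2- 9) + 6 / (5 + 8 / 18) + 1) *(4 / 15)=-986 / 33075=-0.03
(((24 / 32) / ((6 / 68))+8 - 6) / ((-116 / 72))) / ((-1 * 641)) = 189 / 18589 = 0.01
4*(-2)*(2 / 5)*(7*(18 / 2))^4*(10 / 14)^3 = -18370800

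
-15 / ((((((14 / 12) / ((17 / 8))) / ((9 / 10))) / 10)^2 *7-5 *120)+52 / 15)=15801075 / 628363756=0.03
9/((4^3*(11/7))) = 63/704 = 0.09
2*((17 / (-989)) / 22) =-17 / 10879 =-0.00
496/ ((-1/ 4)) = -1984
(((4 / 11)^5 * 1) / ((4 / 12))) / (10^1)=1536 / 805255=0.00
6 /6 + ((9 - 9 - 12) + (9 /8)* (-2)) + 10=-13 /4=-3.25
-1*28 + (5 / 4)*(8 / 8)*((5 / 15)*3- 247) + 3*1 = -665 / 2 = -332.50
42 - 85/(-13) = 631/13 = 48.54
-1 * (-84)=84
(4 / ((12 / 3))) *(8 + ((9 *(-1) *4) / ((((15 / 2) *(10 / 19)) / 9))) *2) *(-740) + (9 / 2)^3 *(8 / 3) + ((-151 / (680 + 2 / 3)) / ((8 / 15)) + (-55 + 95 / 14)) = 66182803639 / 571760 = 115752.77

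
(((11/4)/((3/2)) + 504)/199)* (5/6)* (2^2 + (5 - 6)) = 15175/2388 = 6.35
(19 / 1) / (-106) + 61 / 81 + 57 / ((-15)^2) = 177553 / 214650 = 0.83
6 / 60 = 1 / 10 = 0.10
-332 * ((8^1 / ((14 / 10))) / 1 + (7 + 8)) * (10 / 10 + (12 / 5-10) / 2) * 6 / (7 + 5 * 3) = 57768 / 11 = 5251.64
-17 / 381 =-0.04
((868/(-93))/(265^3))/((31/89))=-2492/1730695125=-0.00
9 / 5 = 1.80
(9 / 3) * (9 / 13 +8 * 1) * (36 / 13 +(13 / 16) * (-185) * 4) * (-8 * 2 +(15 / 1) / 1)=10550019 / 676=15606.54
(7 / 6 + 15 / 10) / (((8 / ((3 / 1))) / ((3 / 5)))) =3 / 5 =0.60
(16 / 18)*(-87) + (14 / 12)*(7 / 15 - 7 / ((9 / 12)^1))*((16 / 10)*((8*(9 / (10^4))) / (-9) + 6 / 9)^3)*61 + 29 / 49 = -54478576024379257 / 145349121093750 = -374.81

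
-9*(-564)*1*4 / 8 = 2538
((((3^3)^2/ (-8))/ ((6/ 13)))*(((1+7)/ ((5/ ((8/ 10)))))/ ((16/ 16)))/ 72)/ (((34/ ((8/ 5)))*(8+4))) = -117/ 8500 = -0.01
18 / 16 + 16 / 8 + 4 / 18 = 241 / 72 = 3.35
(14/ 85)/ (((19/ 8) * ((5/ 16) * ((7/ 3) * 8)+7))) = 96/ 17765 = 0.01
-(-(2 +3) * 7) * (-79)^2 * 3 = 655305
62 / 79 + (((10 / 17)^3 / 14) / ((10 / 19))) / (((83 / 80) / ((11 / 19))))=180452086 / 225501787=0.80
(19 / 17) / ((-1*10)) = -19 / 170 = -0.11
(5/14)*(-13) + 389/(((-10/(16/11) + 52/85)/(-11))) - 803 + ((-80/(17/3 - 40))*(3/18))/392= -5350089603/42990346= -124.45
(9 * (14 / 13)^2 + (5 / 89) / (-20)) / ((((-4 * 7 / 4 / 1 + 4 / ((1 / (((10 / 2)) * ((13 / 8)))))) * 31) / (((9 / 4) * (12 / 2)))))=5650335 / 31706428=0.18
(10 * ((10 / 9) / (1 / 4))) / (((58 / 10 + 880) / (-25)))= -50000 / 39861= -1.25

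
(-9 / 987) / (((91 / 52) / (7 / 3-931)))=4.84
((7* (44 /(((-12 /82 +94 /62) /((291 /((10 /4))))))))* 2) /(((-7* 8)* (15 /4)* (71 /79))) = -857091224 /3090275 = -277.35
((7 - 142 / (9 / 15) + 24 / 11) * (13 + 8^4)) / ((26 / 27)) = -277616367 / 286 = -970686.60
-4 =-4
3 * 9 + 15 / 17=474 / 17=27.88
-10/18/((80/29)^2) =-841/11520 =-0.07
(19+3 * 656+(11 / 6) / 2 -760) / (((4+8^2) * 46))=14735 / 37536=0.39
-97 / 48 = -2.02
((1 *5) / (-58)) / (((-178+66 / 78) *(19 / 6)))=195 / 1268953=0.00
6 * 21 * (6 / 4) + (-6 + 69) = 252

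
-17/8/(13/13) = -17/8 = -2.12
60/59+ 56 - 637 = -34219/59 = -579.98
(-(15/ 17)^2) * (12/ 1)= -2700/ 289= -9.34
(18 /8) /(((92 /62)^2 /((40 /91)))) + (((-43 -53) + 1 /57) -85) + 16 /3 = -961470371 /5487846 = -175.20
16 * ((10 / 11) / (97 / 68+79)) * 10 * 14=1523200 / 60159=25.32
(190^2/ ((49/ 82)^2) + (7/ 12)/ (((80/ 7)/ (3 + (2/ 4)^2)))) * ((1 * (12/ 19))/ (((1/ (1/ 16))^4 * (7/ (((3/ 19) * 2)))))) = 2796327916311/ 63620534763520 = 0.04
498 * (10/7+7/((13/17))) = 479574/91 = 5270.04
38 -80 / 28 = 246 / 7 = 35.14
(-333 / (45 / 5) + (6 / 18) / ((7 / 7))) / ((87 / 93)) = -39.20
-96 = -96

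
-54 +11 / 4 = -205 / 4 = -51.25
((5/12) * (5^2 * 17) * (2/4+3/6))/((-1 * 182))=-2125/2184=-0.97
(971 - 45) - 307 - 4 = 615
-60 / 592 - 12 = -12.10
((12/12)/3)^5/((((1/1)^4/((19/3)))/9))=19/81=0.23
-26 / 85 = -0.31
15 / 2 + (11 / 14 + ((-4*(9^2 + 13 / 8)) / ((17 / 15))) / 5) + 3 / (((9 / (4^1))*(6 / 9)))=-11433 / 238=-48.04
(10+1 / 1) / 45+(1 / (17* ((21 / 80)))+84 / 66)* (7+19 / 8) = 3363971 / 235620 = 14.28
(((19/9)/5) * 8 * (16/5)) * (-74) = -179968/225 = -799.86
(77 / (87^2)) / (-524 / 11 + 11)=-847 / 3050307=-0.00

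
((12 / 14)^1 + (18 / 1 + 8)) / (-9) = -188 / 63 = -2.98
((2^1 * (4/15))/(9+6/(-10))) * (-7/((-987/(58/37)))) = 232/328671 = 0.00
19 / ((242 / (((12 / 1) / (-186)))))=-19 / 3751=-0.01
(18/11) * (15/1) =270/11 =24.55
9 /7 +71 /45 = 902 /315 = 2.86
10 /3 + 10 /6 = 5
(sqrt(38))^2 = 38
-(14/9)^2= -196/81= -2.42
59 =59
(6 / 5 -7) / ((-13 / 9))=261 / 65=4.02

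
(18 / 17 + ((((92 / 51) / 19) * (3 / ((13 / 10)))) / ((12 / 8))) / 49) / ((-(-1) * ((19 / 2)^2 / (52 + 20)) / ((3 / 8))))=23594472 / 74276111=0.32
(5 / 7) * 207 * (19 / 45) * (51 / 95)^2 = 59823 / 3325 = 17.99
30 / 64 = 15 / 32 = 0.47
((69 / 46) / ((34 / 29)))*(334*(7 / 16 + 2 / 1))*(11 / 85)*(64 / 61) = 12465882 / 88145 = 141.42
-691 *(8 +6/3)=-6910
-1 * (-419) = 419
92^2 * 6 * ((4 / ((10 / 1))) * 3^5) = 24681024 / 5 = 4936204.80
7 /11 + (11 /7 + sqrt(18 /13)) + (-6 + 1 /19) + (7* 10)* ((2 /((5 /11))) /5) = 3* sqrt(26) /13 + 423249 /7315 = 59.04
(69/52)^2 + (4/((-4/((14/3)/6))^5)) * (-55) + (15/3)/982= 2291666545139/1254355704576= 1.83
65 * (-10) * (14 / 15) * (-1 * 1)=606.67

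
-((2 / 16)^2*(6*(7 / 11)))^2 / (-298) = 0.00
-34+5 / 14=-33.64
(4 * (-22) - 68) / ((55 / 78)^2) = -949104 / 3025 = -313.75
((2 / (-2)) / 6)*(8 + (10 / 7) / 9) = -257 / 189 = -1.36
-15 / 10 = -3 / 2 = -1.50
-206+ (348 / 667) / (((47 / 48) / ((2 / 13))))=-2893766 / 14053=-205.92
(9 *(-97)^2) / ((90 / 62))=291679 / 5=58335.80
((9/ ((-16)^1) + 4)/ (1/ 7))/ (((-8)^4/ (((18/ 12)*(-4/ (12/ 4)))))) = -385/ 32768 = -0.01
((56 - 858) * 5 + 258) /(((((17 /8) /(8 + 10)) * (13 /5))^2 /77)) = -149767833600 /48841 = -3066436.67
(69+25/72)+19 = 6361/72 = 88.35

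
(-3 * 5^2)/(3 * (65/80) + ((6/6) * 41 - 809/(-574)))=-344400/205937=-1.67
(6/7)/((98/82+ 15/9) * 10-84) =-369/23842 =-0.02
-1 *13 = -13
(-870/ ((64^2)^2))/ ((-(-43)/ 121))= -52635/ 360710144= -0.00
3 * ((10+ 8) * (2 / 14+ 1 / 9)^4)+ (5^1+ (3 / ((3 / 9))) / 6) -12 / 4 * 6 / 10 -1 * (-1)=34566971 / 5834430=5.92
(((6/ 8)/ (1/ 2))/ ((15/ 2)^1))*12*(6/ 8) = 9/ 5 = 1.80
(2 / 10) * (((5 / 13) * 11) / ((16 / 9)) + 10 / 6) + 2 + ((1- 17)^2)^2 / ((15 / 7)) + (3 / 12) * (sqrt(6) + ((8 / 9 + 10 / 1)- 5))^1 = sqrt(6) / 4 + 286301323 / 9360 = 30588.36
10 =10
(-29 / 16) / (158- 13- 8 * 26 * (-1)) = -29 / 5648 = -0.01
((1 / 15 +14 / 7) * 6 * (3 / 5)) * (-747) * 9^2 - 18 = -11254752 / 25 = -450190.08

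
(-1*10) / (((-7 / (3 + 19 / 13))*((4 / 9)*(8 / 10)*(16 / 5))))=5.60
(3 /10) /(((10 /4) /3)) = 9 /25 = 0.36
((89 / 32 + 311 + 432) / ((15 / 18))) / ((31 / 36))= 128871 / 124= 1039.28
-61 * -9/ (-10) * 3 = -1647/ 10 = -164.70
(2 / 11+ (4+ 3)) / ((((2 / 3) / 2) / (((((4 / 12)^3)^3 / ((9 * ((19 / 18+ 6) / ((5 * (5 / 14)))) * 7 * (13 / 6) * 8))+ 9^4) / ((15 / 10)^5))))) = 8803599932564312 / 472923500049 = 18615.27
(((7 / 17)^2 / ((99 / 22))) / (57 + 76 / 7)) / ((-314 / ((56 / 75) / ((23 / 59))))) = -1133272 / 334597516875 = -0.00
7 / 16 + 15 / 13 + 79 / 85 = 44567 / 17680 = 2.52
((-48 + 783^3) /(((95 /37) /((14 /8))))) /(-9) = -41444199167 /1140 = -36354560.67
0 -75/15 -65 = -70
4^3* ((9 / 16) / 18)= 2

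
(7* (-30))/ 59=-210/ 59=-3.56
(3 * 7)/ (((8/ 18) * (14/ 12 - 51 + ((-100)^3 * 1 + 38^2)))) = -567/ 11983270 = -0.00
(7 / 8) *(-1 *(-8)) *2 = 14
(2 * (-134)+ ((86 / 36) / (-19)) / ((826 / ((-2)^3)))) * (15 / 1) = -94634390 / 23541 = -4019.98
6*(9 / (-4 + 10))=9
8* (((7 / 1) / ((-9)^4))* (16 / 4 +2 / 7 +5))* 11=5720 / 6561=0.87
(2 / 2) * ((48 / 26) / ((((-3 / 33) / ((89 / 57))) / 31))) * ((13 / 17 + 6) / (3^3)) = -27921080 / 113373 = -246.28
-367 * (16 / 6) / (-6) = 1468 / 9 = 163.11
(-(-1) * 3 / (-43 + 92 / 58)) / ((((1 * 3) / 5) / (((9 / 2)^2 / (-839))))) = 11745 / 4030556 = 0.00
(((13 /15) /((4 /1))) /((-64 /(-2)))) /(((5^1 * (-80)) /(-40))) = 13 /19200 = 0.00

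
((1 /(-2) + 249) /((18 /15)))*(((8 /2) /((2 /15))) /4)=1553.12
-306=-306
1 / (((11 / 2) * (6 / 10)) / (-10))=-100 / 33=-3.03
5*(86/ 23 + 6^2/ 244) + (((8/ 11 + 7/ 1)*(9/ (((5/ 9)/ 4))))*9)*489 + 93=2203813.16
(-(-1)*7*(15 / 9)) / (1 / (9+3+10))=770 / 3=256.67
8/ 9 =0.89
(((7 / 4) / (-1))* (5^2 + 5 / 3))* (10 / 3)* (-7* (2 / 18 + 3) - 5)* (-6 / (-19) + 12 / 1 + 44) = 361018000 / 1539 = 234579.60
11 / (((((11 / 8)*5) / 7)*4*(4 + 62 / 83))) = 581 / 985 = 0.59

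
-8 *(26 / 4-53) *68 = 25296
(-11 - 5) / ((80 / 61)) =-61 / 5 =-12.20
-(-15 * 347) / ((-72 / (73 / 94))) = -126655 / 2256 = -56.14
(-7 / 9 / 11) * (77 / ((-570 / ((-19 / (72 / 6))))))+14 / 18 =2471 / 3240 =0.76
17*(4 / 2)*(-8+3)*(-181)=30770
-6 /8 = -0.75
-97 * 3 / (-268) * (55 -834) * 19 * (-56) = 60299274 / 67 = 899989.16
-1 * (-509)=509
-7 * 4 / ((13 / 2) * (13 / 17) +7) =-952 / 407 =-2.34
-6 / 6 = -1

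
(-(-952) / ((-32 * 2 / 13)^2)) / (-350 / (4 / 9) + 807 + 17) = 20111 / 18688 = 1.08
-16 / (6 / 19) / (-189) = 0.27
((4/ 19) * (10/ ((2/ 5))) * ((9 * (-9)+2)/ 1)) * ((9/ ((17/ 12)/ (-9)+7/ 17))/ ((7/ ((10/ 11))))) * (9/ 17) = -691092000/ 683221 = -1011.52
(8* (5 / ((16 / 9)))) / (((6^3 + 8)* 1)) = 45 / 448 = 0.10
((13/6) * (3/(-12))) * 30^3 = -14625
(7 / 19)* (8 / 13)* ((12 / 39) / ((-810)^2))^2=56 / 1123062046689375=0.00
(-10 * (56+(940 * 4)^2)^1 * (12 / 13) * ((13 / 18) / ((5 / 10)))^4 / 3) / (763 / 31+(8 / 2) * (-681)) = 987562397120 / 14077719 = 70150.74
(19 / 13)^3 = 6859 / 2197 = 3.12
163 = 163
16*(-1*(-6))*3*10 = 2880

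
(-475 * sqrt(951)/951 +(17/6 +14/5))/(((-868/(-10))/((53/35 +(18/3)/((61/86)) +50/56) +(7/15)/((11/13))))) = 543796201/733859280 - 1528421275 * sqrt(951)/23263339176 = -1.29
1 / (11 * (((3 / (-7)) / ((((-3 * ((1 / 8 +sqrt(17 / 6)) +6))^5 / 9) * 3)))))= 190206737 * sqrt(102) / 8192 +95231078061 / 360448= 498698.31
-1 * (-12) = 12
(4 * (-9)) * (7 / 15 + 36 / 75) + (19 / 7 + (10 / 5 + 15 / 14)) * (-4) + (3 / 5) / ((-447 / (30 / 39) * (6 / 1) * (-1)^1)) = -58191179 / 1016925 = -57.22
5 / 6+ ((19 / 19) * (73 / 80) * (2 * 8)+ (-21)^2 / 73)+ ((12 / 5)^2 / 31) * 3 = 7478711 / 339450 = 22.03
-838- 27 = -865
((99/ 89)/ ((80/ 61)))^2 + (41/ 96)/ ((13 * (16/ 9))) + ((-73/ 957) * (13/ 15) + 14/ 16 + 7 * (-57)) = -1504016355066229/ 3784134182400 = -397.45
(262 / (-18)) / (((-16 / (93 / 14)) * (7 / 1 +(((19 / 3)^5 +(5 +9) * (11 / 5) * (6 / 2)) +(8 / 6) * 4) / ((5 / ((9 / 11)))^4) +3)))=185803440625 / 534247228704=0.35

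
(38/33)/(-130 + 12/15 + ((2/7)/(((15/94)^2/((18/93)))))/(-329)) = -721525/80959241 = -0.01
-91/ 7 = -13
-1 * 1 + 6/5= 0.20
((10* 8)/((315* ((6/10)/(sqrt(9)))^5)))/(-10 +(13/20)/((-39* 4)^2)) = -208000000/2620793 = -79.37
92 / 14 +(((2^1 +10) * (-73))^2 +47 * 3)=5372665 / 7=767523.57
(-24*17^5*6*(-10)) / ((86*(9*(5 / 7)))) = 159023984 / 43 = 3698232.19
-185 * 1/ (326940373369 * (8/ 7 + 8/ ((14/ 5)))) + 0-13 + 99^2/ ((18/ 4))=2831303633375355/ 1307761493476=2165.00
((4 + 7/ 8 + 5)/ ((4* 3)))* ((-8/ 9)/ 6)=-79/ 648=-0.12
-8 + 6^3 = 208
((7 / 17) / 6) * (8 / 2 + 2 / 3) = 0.32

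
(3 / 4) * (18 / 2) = 27 / 4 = 6.75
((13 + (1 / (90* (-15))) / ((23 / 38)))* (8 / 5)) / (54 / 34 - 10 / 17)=1614448 / 77625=20.80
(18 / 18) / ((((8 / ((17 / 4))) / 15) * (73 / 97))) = 24735 / 2336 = 10.59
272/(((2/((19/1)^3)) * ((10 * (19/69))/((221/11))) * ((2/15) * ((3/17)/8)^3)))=156936135396352/33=4755640466556.12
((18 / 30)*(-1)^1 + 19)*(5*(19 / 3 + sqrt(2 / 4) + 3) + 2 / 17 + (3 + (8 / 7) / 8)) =46*sqrt(2) + 1639808 / 1785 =983.71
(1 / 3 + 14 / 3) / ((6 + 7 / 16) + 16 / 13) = 0.65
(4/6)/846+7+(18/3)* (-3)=-13958/1269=-11.00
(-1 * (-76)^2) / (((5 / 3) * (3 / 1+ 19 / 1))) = -8664 / 55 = -157.53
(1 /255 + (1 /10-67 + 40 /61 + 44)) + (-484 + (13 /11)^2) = -1900387987 /3764310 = -504.84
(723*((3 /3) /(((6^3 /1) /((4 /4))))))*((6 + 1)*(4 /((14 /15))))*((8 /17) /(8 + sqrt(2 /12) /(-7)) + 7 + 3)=3374*sqrt(6) /191913 + 387692603 /383826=1010.12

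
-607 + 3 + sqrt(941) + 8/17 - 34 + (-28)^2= sqrt(941) + 2490/17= 177.15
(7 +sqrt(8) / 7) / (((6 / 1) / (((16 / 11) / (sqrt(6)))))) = 16 * sqrt(3) / 693 +28 * sqrt(6) / 99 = 0.73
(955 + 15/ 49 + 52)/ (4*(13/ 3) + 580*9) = 74037/ 384944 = 0.19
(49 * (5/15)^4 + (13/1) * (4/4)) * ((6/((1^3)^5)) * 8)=17632/27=653.04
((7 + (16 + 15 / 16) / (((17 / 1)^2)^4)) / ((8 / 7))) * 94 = 257042710275127 / 446448476224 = 575.75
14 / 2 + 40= 47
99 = 99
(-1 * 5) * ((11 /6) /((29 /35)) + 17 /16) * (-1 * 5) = 113975 /1392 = 81.88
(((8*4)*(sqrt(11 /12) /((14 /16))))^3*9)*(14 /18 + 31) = 6597640192*sqrt(33) /3087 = 12277472.43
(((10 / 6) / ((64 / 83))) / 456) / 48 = 415 / 4202496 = 0.00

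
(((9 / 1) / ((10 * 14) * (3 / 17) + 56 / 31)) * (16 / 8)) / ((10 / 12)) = 0.81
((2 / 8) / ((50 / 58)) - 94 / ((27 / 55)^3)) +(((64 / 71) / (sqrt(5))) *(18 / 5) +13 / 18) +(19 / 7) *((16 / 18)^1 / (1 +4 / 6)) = -790.65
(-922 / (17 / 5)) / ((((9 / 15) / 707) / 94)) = -1531856900 / 51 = -30036409.80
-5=-5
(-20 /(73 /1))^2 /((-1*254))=-200 /676783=-0.00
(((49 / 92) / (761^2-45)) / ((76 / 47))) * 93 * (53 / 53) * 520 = 13921635 / 506112424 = 0.03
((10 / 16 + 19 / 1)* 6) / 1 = 471 / 4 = 117.75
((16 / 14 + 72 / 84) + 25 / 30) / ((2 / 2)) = 17 / 6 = 2.83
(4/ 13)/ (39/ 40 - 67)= -160/ 34333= -0.00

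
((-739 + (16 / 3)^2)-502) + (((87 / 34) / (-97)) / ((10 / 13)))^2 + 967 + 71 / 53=-126704367316603 / 518823550800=-244.21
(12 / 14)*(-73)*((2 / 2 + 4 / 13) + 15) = -1020.40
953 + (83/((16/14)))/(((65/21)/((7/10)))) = 969.42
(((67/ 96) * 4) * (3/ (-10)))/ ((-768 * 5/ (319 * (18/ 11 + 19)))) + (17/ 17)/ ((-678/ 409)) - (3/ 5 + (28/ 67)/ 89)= 15718330893/ 68999065600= 0.23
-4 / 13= -0.31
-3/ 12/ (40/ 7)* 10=-7/ 16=-0.44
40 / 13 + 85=1145 / 13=88.08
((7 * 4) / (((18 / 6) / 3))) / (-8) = -7 / 2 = -3.50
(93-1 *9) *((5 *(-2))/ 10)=-84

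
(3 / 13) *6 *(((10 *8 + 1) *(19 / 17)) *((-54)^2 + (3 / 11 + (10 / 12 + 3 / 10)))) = 261469944 / 715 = 365692.23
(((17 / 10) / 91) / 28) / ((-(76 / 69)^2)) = -0.00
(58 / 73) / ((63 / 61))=3538 / 4599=0.77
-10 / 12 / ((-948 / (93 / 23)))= 155 / 43608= 0.00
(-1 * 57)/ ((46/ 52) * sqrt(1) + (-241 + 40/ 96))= 8892/ 37393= 0.24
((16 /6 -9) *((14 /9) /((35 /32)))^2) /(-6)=2.14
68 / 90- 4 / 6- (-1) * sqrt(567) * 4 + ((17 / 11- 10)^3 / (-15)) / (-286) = -890407 / 17129970 + 36 * sqrt(7) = 95.20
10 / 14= 5 / 7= 0.71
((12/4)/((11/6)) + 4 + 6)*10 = 1280/11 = 116.36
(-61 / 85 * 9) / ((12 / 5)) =-183 / 68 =-2.69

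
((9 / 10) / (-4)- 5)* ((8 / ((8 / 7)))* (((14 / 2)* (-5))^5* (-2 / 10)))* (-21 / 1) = 64545182625 / 8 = 8068147828.12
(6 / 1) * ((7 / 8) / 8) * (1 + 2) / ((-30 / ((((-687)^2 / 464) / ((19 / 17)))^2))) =-1351898498616309 / 24870993920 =-54356.43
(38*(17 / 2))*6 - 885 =1053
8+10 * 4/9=112/9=12.44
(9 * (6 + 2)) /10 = 36 /5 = 7.20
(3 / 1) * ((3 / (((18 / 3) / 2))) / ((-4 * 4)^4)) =3 / 65536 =0.00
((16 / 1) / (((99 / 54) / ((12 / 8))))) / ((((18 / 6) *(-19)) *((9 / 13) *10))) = -104 / 3135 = -0.03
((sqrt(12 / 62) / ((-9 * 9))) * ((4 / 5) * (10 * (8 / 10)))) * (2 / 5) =-64 * sqrt(186) / 62775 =-0.01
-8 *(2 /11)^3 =-64 /1331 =-0.05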